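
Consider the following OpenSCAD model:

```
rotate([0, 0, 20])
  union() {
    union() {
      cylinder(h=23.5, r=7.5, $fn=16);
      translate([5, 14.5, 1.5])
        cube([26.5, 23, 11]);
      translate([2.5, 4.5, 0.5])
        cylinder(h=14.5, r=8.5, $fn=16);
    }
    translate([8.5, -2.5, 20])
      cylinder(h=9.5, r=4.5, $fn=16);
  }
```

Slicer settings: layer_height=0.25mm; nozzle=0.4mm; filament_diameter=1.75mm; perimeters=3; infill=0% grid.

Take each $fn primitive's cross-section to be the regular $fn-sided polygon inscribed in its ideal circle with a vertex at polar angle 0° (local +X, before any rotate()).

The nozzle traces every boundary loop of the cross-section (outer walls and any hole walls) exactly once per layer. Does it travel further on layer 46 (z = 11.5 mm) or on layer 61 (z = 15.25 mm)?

layer 46 (z = 11.5 mm)

Layer 46 (z = 11.5): the r=7.5 cylinder gives a regular 16-gon of circumradius 7.5 (constant along its height) (perimeter = 2·16·7.500·sin(180°/16) = 46.82 mm); the 26.5×23 cube at (5, 14.5) contributes its full rectangle (perimeter 99.00 mm); the r=8.5 cylinder at (2.5, 4.5) contributes a regular 16-gon of circumradius 8.5 (perimeter = 2·16·8.500·sin(180°/16) = 53.06 mm); Taking the union: the regions partially overlap (shared area 115.27 mm²), so the edge portions inside another operand are dropped and the merged outline is re-measured after clipping — boundary = 159.68 mm; the cylinder at (8.5, -2.5) does not reach this height (z outside [20, 29.5]); Merging all regions: only that combined region is present, so the union is just that shape — boundary = 159.68 mm; (whole slice rotated 20° about Z — lengths, areas and connectivity unchanged). So its perimeter = 159.68 mm. Layer 61 (z = 15.25): the r=7.5 cylinder gives a regular 16-gon of circumradius 7.5 (constant along its height) (perimeter = 2·16·7.500·sin(180°/16) = 46.82 mm); the cube at (5, 14.5) is absent (z outside [1.5, 12.5]); the cylinder at (2.5, 4.5) does not reach this height (z outside [0.5, 15]); Combining (union): only the r=7.5 cylinder is present, so the union is just that shape — boundary = 46.82 mm; the cylinder at (8.5, -2.5) does not reach this height (z outside [20, 29.5]); Combining (union): only the result so far is present, so the union is just that shape — boundary = 46.82 mm; (whole slice rotated 20° about Z — lengths, areas and connectivity unchanged). So its perimeter = 46.82 mm. Layer 46 is larger (159.68 vs 46.82 mm).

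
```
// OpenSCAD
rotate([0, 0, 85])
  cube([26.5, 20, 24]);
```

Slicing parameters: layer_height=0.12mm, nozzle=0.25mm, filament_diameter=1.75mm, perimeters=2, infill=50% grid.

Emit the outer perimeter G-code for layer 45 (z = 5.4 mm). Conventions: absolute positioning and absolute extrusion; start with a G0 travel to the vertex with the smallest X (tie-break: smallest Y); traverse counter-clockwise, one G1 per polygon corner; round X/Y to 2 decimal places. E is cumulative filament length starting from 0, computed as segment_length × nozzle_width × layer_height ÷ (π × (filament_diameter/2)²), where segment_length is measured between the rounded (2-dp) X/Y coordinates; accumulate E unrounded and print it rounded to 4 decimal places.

At z = 5.4 mm: the 26.5×20 cube contributes its full rectangle; (rotated 85° about Z; rotation is an isometry so areas/perimeters/island counts are preserved). The outline is a single polygon with 4 vertices. Extrusion per mm of travel: 0.25 × 0.12 / (π × 0.875²) = 0.012473. Accumulating E over each segment gives final E = 1.1599.

G0 X-19.92 Y1.74 Z5.40
G1 X0.00 Y0.00 E0.2494
G1 X2.31 Y26.40 E0.5799
G1 X-17.61 Y28.14 E0.8293
G1 X-19.92 Y1.74 E1.1599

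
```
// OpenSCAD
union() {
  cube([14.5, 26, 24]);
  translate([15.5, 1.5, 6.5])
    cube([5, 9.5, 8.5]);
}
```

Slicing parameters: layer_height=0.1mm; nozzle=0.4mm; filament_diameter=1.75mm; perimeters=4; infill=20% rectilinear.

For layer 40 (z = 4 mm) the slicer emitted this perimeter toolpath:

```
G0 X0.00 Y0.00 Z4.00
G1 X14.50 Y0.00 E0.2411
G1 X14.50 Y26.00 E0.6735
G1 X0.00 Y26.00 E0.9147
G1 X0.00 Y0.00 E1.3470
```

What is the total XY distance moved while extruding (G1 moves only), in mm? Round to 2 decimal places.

Sum the Euclidean lengths of each G1 segment: total = 81.00 mm.

81.00 mm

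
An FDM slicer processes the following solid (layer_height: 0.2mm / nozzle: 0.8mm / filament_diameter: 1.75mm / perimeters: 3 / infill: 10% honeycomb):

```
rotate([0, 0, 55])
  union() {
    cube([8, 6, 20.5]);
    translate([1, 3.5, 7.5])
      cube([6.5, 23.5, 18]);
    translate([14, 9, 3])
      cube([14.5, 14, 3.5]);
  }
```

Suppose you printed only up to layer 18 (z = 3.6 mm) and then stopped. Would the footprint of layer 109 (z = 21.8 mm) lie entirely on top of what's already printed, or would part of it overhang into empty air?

part overhangs

Compare the two slices. At z = 3.6: the cube (footprint 8×6) is included at this height (area 48.00 mm²); the cube at (1, 3.5) is not intersected at this z (z outside [7.5, 25.5]); the cube at (14, 9) (footprint 14.5×14) is included at this height (area 203.00 mm²); Merging all regions: the 2 present regions are separate (no shared area or edge), so areas and boundary lengths simply add and each stays a separate island — area = 251.00 mm²; (rotated 55° about Z; rotation is an isometry so areas/perimeters/island counts are preserved). At z = 21.8: the cube is absent (z outside [0, 20.5]); the cube at (1, 3.5) (footprint 6.5×23.5) is included at this height (area 152.75 mm²); the cube at (14, 9) does not reach this height (z outside [3, 6.5]); Merging all regions: only the 6.5×23.5 cube at (1, 3.5) is present, so the union is just that shape — area = 152.75 mm²; (rotated 55° about Z; rotation is an isometry so areas/perimeters/island counts are preserved). Checking containment: at z = 21.8 the cross-section extends beyond the z = 3.6 cross-section by about 136.50 mm².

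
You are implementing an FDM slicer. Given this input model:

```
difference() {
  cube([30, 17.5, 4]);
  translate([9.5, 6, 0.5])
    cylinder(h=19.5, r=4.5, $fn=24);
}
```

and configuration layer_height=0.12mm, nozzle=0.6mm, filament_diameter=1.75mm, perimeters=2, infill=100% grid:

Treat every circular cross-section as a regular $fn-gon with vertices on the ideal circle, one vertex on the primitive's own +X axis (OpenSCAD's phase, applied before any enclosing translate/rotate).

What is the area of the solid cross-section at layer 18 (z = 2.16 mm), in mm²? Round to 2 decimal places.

At z = 2.16 mm: the cube is present — its section is the full 30×17.5 rectangle (area 525.00 mm²); the r=4.5 cylinder at (9.5, 6) gives a regular 24-gon of circumradius 4.5 (constant along its height) (area = (24/2)·4.500²·sin(360°/24) = 62.89 mm²); Taking the first minus the rest: starting from the 30×17.5 cube (525.00 mm²), the r=4.5 cylinder at (9.5, 6) lies wholly inside it (removes its full 62.89 mm² and its 28.19 mm outline becomes a hole wall) — area = 462.11 mm². Overall, the cross-section is one region with 1 hole. Net area = 462.11 mm².

462.11 mm²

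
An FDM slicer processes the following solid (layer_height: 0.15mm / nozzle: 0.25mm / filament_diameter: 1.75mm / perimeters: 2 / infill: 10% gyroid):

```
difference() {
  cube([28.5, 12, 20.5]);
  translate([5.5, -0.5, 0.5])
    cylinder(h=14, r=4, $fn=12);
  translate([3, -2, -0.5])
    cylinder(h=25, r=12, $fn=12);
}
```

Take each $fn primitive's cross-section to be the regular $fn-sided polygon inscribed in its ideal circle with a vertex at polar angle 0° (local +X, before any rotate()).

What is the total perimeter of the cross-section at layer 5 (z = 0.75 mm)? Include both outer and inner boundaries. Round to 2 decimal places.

At z = 0.75 mm: the cube is present — its section is the full 28.5×12 rectangle (perimeter 81.00 mm); the r=4 cylinder at (5.5, -0.5) gives a regular 12-gon of circumradius 4 (constant along its height) (perimeter = 2·12·4.000·sin(180°/12) = 24.85 mm); the r=12 cylinder at (3, -2) gives a regular 12-gon of circumradius 12 (constant along its height) (perimeter = 2·12·12.000·sin(180°/12) = 74.54 mm); After the difference (first − rest): starting from the 28.5×12 cube, the r=4 cylinder at (5.5, -0.5) partially overlaps it — only the 20.07 mm² overlap (of its 48.00 mm²) is removed, clipping the outline; the r=12 cylinder at (3, -2) partially overlaps it — only the 93.26 mm² overlap (of its 432.00 mm²) is removed, clipping the outline — boundary = 77.01 mm. Overall, the cross-section is a single solid region. Total boundary length (outer) = 77.01 mm.

77.01 mm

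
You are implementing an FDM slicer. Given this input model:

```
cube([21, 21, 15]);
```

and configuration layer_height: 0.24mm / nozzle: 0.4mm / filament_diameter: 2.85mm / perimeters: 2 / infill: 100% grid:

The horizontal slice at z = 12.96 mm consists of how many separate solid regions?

1

At z = 12.96 mm: the cube (footprint 21×21) is included at this height. The result has 1 disconnected region.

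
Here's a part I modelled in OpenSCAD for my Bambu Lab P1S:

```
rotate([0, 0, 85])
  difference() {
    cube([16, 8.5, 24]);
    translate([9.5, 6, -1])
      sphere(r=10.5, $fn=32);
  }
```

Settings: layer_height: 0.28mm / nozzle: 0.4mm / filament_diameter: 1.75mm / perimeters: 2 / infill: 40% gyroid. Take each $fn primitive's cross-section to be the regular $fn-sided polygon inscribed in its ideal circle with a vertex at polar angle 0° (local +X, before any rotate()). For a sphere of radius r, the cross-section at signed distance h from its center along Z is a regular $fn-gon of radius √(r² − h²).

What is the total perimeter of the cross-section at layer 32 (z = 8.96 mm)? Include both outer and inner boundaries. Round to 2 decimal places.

60.77 mm

At z = 8.96 mm: the cube is present — its section is the full 16×8.5 rectangle (perimeter 49.00 mm); the sphere at (9.5, 6): section is a regular 32-gon, circumradius = √(r²−h²) = √(10.5²−9.96²) = 3.324 (perimeter = 2·32·3.324·sin(180°/32) = 20.85 mm); Taking the first minus the rest: starting from the 16×8.5 cube, the r=10.5 sphere at (9.5, 6) partially overlaps it — only the 32.07 mm² overlap (of its 34.49 mm²) is removed, clipping the outline — boundary = 60.77 mm; (rotated 85° about Z; rotation is an isometry so areas/perimeters/island counts are preserved). Overall, the cross-section is a single solid region. Total boundary length (outer) = 60.77 mm.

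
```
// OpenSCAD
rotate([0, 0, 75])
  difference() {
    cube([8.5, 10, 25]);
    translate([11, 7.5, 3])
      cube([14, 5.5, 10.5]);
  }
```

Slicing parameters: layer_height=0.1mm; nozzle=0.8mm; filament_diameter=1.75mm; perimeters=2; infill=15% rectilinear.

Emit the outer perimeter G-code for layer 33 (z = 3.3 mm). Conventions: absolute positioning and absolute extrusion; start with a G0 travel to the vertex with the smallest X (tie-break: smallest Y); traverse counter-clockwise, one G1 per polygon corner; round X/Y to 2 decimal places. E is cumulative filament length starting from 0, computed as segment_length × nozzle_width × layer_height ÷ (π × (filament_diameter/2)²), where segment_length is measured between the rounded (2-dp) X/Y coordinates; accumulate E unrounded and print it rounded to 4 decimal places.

G0 X-9.66 Y2.59 Z3.30
G1 X0.00 Y0.00 E0.3326
G1 X2.20 Y8.21 E0.6153
G1 X-7.46 Y10.80 E0.9480
G1 X-9.66 Y2.59 E1.2307

At z = 3.3 mm: the 8.5×10 cube contributes its full rectangle; the cube at (11, 7.5) is present — its section is the full 14×5.5 rectangle; After the difference (first − rest): starting from the 8.5×10 cube, the 14×5.5 cube at (11, 7.5) misses the remaining region (no effect) — 1 connected region; (rotated 75° about Z; rotation is an isometry so areas/perimeters/island counts are preserved). The outline is a single polygon with 4 vertices. Extrusion per mm of travel: 0.8 × 0.1 / (π × 0.875²) = 0.033260. Accumulating E over each segment gives final E = 1.2307.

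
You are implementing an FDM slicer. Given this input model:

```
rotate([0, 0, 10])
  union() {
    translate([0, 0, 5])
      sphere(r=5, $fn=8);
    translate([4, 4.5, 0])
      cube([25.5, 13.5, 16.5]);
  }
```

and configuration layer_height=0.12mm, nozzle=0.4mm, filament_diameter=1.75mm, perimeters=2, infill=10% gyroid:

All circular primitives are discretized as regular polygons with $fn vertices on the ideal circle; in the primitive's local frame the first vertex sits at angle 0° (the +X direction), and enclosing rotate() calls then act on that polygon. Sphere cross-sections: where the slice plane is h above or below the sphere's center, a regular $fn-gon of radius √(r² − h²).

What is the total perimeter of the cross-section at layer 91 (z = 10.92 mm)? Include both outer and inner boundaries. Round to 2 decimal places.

78.00 mm

At z = 10.92 mm: the sphere is absent (|z−center|=5.920 > r=5); the cube at (4, 4.5) is present — its section is the full 25.5×13.5 rectangle (perimeter 78.00 mm); Taking the union: only the 25.5×13.5 cube at (4, 4.5) is present, so the union is just that shape — boundary = 78.00 mm; (rotated 10° about Z; rotation is an isometry so areas/perimeters/island counts are preserved). Overall, the cross-section is a single solid region. Total boundary length (outer) = 78.00 mm.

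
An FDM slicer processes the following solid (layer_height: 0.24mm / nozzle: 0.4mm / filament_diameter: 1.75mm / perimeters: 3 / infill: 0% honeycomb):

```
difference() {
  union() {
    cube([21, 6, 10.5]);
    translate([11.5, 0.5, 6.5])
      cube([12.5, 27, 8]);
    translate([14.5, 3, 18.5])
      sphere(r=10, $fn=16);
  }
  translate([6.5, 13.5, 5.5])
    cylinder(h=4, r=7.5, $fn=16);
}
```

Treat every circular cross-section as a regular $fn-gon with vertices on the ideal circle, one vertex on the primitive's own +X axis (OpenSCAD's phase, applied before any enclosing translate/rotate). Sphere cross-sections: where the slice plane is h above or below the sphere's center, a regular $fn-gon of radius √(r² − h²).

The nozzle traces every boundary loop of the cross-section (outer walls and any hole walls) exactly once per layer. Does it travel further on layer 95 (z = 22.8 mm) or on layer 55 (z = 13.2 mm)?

layer 55 (z = 13.2 mm)

Layer 95 (z = 22.8): the cube is not intersected at this z (z outside [0, 10.5]); the cube at (11.5, 0.5) is absent (z outside [6.5, 14.5]); the r=10 sphere at (14.5, 3) slices to a regular 16-gon of circumradius 9.028 (√(r²−h²) with h=4.3 from center) (perimeter = 2·16·9.028·sin(180°/16) = 56.36 mm); Combining (union): only the r=10 sphere at (14.5, 3) is present, so the union is just that shape — boundary = 56.36 mm; the cylinder at (6.5, 13.5) is not intersected at this z (z outside [5.5, 9.5]); After the difference (first − rest): none of the subtracted shapes is present at this height, so that combined region is unchanged — boundary = 56.36 mm. So its perimeter = 56.36 mm. Layer 55 (z = 13.2): the cube is absent (z outside [0, 10.5]); the 12.5×27 cube at (11.5, 0.5) contributes its full rectangle (perimeter 79.00 mm); the sphere at (14.5, 3): section is a regular 16-gon, circumradius = √(r²−h²) = √(10²−5.3²) = 8.480 (perimeter = 2·16·8.480·sin(180°/16) = 52.94 mm); Merging all regions: the regions partially overlap (shared area 107.66 mm²), so the edge portions inside another operand are dropped and the merged outline is re-measured after clipping — boundary = 91.73 mm; the cylinder at (6.5, 13.5) is absent (z outside [5.5, 9.5]); After the difference (first − rest): none of the subtracted shapes is present at this height, so the result so far is unchanged — boundary = 91.73 mm. So its perimeter = 91.73 mm. Layer 55 is larger (91.73 vs 56.36 mm).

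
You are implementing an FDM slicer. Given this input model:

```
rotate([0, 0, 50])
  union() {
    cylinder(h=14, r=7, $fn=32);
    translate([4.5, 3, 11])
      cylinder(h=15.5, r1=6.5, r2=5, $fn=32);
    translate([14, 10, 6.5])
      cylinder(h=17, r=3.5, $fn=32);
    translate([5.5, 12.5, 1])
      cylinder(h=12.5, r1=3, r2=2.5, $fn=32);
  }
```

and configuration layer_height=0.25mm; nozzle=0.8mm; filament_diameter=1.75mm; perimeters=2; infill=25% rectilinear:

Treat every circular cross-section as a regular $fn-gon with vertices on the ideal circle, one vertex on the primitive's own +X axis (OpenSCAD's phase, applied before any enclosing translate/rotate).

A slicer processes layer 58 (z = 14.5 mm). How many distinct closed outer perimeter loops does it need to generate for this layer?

At z = 14.5 mm: the cylinder is absent (z outside [0, 14]); the cone at (4.5, 3) contributes a regular 32-gon of circumradius 6.161 (interpolated between r1=6.5 and r2=5 at t=0.226); the r=3.5 cylinder at (14, 10) contributes a regular 32-gon of circumradius 3.5; the cone at (5.5, 12.5) is not intersected at this z (z outside [1, 13.5]); Combining (union): the 2 present regions are separate (no shared area or edge), so areas and boundary lengths simply add and each stays a separate island — 2 connected regions; (rotated 50° about Z; rotation is an isometry so areas/perimeters/island counts are preserved). The result has 2 disconnected regions.

2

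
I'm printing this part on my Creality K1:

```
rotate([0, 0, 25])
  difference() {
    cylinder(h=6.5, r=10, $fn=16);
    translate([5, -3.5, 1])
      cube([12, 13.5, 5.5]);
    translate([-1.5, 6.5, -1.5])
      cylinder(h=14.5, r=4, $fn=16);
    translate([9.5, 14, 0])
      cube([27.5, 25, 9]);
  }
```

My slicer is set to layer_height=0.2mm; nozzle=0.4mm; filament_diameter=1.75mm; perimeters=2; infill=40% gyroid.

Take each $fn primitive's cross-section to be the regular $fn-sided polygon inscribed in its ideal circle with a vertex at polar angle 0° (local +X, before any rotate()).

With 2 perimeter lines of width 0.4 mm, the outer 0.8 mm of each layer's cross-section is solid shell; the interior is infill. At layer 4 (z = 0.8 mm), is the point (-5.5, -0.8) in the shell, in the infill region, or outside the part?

infill

At z = 0.8 mm: the cylinder: section is a regular 16-gon, circumradius r=10; the cube at (5, -3.5) is absent (z outside [1, 6.5]); the r=4 cylinder at (-1.5, 6.5) gives a regular 16-gon of circumradius 4 (constant along its height); the cube at (9.5, 14) (footprint 27.5×25) is included at this height; After the difference (first − rest): starting from the r=10 cylinder, the r=4 cylinder at (-1.5, 6.5) partially overlaps it — only the 46.15 mm² overlap (of its 48.98 mm²) is removed, clipping the outline; the 27.5×25 cube at (9.5, 14) misses the remaining region (no effect) — 1 connected region; (whole slice rotated 25° about Z — lengths, areas and connectivity unchanged). Overall, the cross-section is a single solid region. Undo the 25° rotation: the query point maps to (-5.323, 1.599) in the un-rotated model frame. The nearest boundary edge runs (-4.33, 3.67)→(-3.03, 2.80); distance from the point to it = 2.28 mm. The point is inside the cross-section and 2.28 mm from the nearest boundary — more than the 0.8 mm shell width (2 × 0.4), so it's in the infill interior.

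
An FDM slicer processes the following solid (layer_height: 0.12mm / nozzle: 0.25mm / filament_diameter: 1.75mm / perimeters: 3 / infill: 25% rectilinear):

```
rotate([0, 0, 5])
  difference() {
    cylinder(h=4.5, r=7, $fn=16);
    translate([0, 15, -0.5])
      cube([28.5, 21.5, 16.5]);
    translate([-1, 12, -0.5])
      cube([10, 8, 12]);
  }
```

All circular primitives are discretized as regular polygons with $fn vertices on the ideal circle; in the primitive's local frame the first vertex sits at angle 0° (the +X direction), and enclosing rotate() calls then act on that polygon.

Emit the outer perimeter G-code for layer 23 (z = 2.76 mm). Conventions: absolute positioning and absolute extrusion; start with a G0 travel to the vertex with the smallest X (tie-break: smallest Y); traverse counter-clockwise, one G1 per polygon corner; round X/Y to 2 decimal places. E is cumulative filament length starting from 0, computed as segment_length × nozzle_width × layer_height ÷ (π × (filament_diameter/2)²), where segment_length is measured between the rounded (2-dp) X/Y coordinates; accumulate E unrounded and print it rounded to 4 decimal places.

At z = 2.76 mm: the cylinder: section is a regular 16-gon, circumradius r=7; the cube at (0, 15) (footprint 28.5×21.5) is included at this height; the cube at (-1, 12) (footprint 10×8) is included at this height; Subtracting the remaining from the first: starting from the r=7 cylinder, the 28.5×21.5 cube at (0, 15) misses the remaining region (no effect); the 10×8 cube at (-1, 12) misses the remaining region (no effect) — 1 connected region; (whole slice rotated 5° about Z — lengths, areas and connectivity unchanged). The outline is a single polygon with 16 vertices. Extrusion per mm of travel: 0.25 × 0.12 / (π × 0.875²) = 0.012473. Accumulating E over each segment gives final E = 0.5450.

G0 X-6.97 Y-0.61 Z2.76
G1 X-6.21 Y-3.23 E0.0340
G1 X-4.50 Y-5.36 E0.0681
G1 X-2.10 Y-6.68 E0.1023
G1 X0.61 Y-6.97 E0.1363
G1 X3.23 Y-6.21 E0.1703
G1 X5.36 Y-4.50 E0.2043
G1 X6.68 Y-2.10 E0.2385
G1 X6.97 Y0.61 E0.2725
G1 X6.21 Y3.23 E0.3065
G1 X4.50 Y5.36 E0.3406
G1 X2.10 Y6.68 E0.3748
G1 X-0.61 Y6.97 E0.4088
G1 X-3.23 Y6.21 E0.4428
G1 X-5.36 Y4.50 E0.4768
G1 X-6.68 Y2.10 E0.5110
G1 X-6.97 Y-0.61 E0.5450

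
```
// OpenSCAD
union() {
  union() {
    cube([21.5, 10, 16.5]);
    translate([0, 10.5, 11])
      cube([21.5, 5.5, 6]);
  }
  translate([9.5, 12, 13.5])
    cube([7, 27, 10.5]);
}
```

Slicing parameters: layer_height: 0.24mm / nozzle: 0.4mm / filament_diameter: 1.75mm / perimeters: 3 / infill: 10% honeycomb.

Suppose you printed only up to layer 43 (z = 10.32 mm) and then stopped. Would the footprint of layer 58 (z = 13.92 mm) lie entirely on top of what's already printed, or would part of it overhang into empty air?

Compare the two slices. At z = 10.32: the cube (footprint 21.5×10) is included at this height (area 215.00 mm²); the cube at (0, 10.5) is absent (z outside [11, 17]); Combining (union): only the 21.5×10 cube is present, so the union is just that shape — area = 215.00 mm²; the cube at (9.5, 12) is absent (z outside [13.5, 24]); Merging all regions: only that combined region is present, so the union is just that shape — area = 215.00 mm². At z = 13.92: the cube is present — its section is the full 21.5×10 rectangle (area 215.00 mm²); the cube at (0, 10.5) (footprint 21.5×5.5) is included at this height (area 118.25 mm²); Combining (union): the 2 present regions are separate (no shared area or edge), so areas and boundary lengths simply add and each stays a separate island — area = 333.25 mm²; the 7×27 cube at (9.5, 12) contributes its full rectangle (area 189.00 mm²); Taking the union: the regions partially overlap — summed areas 522.25 mm² minus the doubly-counted overlap 28.00 mm² gives 494.25 mm² — area = 494.25 mm². Checking containment: at z = 13.92 the cross-section extends beyond the z = 10.32 cross-section by about 279.25 mm².

part overhangs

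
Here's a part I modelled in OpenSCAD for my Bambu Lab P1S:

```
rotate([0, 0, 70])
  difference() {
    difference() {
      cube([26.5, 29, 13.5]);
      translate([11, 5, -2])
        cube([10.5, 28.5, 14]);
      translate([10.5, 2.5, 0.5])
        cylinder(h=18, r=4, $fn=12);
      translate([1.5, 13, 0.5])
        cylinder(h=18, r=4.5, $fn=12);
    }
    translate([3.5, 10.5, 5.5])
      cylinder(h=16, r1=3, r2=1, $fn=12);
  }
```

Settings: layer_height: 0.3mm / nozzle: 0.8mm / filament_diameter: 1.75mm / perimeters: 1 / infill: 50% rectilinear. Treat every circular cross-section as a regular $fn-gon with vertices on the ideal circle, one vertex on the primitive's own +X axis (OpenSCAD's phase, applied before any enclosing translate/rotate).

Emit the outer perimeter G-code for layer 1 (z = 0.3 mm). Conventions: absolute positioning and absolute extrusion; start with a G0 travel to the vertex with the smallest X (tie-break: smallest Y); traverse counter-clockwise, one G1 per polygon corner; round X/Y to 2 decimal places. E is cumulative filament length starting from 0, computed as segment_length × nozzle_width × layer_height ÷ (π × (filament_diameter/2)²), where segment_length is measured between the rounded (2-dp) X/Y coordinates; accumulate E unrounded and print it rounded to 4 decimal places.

G0 X-27.25 Y9.92 Z0.30
G1 X0.00 Y0.00 E2.8936
G1 X9.06 Y24.90 E5.5375
G1 X-18.19 Y34.82 E8.4310
G1 X-19.90 Y30.12 E8.9301
G1 X2.65 Y21.91 E11.3246
G1 X-0.94 Y12.05 E12.3716
G1 X-23.49 Y20.26 E14.7662
G1 X-27.25 Y9.92 E15.8640

At z = 0.3 mm: the cube (footprint 26.5×29) is included at this height; the 10.5×28.5 cube at (11, 5) contributes its full rectangle; the cylinder at (10.5, 2.5) is absent (z outside [0.5, 18.5]); the cylinder at (1.5, 13) does not reach this height (z outside [0.5, 18.5]); Taking the first minus the rest: starting from the 26.5×29 cube, the 10.5×28.5 cube at (11, 5) partially overlaps it — only the 252.00 mm² overlap (of its 299.25 mm²) is removed, clipping the outline — 1 connected region; the cone at (3.5, 10.5) does not reach this height (z outside [5.5, 21.5]); Subtracting the remaining from the first: none of the subtracted shapes is present at this height, so that combined region is unchanged — 1 connected region; (whole slice rotated 70° about Z — lengths, areas and connectivity unchanged). The outline is a single polygon with 8 vertices. Extrusion per mm of travel: 0.8 × 0.3 / (π × 0.875²) = 0.099780. Accumulating E over each segment gives final E = 15.8640.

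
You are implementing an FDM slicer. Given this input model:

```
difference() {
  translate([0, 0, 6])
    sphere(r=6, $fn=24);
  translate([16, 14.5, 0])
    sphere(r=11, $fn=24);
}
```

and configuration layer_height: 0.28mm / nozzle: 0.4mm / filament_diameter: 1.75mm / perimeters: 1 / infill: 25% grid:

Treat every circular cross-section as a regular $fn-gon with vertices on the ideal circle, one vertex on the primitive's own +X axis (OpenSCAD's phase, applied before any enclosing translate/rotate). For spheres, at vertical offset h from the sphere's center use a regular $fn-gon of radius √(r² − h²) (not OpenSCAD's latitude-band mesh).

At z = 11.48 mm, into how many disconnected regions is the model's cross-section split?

At z = 11.48 mm: the sphere: section is a regular 24-gon, circumradius = √(r²−h²) = √(6²−5.48²) = 2.443; the sphere at (16, 14.5) is not intersected at this z (|z−center|=11.480 > r=11); Subtracting the remaining from the first: none of the subtracted shapes is present at this height, so the r=6 sphere is unchanged — 1 connected region. The result has 1 disconnected region.

1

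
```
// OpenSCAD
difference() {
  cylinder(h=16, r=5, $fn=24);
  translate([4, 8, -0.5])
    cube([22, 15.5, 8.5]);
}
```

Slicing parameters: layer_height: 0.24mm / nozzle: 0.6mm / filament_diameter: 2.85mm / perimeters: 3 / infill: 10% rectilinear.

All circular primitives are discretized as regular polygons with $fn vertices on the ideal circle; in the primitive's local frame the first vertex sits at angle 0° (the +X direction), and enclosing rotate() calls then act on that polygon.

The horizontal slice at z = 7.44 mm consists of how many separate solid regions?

1

At z = 7.44 mm: the r=5 cylinder contributes a regular 24-gon of circumradius 5; the 22×15.5 cube at (4, 8) contributes its full rectangle; Taking the first minus the rest: starting from the r=5 cylinder, the 22×15.5 cube at (4, 8) misses the remaining region (no effect) — 1 connected region. The result has 1 disconnected region.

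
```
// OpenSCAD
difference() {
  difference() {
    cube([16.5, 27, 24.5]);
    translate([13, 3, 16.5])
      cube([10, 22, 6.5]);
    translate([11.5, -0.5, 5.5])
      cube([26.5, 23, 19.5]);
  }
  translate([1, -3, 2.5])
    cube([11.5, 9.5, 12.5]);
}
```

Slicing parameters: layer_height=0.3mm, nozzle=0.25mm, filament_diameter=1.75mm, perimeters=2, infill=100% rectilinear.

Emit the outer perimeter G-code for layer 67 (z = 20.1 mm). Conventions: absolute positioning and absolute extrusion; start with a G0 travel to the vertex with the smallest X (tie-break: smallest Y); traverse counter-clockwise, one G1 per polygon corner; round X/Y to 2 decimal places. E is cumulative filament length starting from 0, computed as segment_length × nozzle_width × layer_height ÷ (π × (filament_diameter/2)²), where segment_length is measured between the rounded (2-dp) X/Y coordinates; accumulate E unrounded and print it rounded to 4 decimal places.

At z = 20.1 mm: the cube is present — its section is the full 16.5×27 rectangle; the cube at (13, 3) is present — its section is the full 10×22 rectangle; the 26.5×23 cube at (11.5, -0.5) contributes its full rectangle; Subtracting the remaining from the first: starting from the 16.5×27 cube, the 10×22 cube at (13, 3) partially overlaps it — only the 77.00 mm² overlap (of its 220.00 mm²) is removed, clipping the outline; the 26.5×23 cube at (11.5, -0.5) partially overlaps it — only the 44.25 mm² overlap (of its 609.50 mm²) is removed, clipping the outline — 1 connected region; the cube at (1, -3) is absent (z outside [2.5, 15]); Taking the first minus the rest: none of the subtracted shapes is present at this height, so that combined region is unchanged — 1 connected region. The outline is a single polygon with 8 vertices. Extrusion per mm of travel: 0.25 × 0.3 / (π × 0.875²) = 0.031181. Accumulating E over each segment gives final E = 2.7128.

G0 X0.00 Y0.00 Z20.10
G1 X11.50 Y0.00 E0.3586
G1 X11.50 Y22.50 E1.0602
G1 X13.00 Y22.50 E1.1069
G1 X13.00 Y25.00 E1.1849
G1 X16.50 Y25.00 E1.2940
G1 X16.50 Y27.00 E1.3564
G1 X0.00 Y27.00 E1.8709
G1 X0.00 Y0.00 E2.7128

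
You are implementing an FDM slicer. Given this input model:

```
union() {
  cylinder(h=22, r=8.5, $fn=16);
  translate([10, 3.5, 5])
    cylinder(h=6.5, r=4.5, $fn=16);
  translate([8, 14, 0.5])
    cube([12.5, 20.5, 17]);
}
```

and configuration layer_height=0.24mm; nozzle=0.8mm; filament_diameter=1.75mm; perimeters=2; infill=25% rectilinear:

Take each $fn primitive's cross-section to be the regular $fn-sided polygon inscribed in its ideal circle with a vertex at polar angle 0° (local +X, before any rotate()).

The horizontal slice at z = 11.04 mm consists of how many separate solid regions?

At z = 11.04 mm: the cylinder: section is a regular 16-gon, circumradius r=8.5; the r=4.5 cylinder at (10, 3.5) gives a regular 16-gon of circumradius 4.5 (constant along its height); the cube at (8, 14) is present — its section is the full 12.5×20.5 rectangle; Taking the union: the regions partially overlap (shared area 10.36 mm²), so overlapping operands fuse into one piece — 2 connected regions. The result has 2 disconnected regions.

2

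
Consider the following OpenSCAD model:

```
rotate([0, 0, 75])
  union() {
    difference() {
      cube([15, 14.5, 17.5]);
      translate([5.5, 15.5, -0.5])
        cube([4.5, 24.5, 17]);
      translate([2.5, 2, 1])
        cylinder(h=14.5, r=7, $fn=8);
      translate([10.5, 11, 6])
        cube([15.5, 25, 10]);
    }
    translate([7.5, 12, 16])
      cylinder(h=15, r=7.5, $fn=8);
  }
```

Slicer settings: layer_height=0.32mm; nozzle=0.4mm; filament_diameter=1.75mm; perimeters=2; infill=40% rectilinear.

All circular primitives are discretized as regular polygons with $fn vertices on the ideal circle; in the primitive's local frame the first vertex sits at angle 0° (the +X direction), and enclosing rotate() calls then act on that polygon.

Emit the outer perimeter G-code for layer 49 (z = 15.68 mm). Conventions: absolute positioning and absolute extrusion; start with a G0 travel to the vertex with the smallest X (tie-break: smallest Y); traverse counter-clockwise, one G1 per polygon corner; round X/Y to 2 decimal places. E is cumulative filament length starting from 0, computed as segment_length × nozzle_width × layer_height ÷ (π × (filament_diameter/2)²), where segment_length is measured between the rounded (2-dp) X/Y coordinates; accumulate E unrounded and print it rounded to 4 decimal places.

G0 X-14.01 Y3.75 Z15.68
G1 X0.00 Y0.00 E0.7718
G1 X3.88 Y14.49 E1.5701
G1 X-6.74 Y17.34 E2.1552
G1 X-7.91 Y12.99 E2.3949
G1 X-11.29 Y13.90 E2.5812
G1 X-14.01 Y3.75 E3.1404

At z = 15.68 mm: the cube (footprint 15×14.5) is included at this height; the 4.5×24.5 cube at (5.5, 15.5) contributes its full rectangle; the cylinder at (2.5, 2) is not intersected at this z (z outside [1, 15.5]); the cube at (10.5, 11) is present — its section is the full 15.5×25 rectangle; After the difference (first − rest): starting from the 15×14.5 cube, the 4.5×24.5 cube at (5.5, 15.5) misses the remaining region (no effect); the 15.5×25 cube at (10.5, 11) partially overlaps it — only the 15.75 mm² overlap (of its 387.50 mm²) is removed, clipping the outline — 1 connected region; the cylinder at (7.5, 12) is absent (z outside [16, 31]); Merging all regions: only the result so far is present, so the union is just that shape — 1 connected region; (whole slice rotated 75° about Z — lengths, areas and connectivity unchanged). The outline is a single polygon with 6 vertices. Extrusion per mm of travel: 0.4 × 0.32 / (π × 0.875²) = 0.053216. Accumulating E over each segment gives final E = 3.1404.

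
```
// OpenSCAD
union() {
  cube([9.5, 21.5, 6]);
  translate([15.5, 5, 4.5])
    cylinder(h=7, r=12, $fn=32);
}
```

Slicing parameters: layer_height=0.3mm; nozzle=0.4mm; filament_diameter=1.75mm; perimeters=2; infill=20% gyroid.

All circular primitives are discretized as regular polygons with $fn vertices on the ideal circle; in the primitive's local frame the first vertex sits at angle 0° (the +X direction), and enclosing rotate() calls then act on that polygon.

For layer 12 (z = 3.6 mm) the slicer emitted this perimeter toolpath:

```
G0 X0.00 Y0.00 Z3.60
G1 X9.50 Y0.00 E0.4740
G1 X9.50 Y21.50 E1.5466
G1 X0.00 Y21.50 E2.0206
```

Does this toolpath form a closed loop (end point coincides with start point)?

no

Start point (G0): (0.00, 0.00). End point (last G1): the path does not return to the start — open.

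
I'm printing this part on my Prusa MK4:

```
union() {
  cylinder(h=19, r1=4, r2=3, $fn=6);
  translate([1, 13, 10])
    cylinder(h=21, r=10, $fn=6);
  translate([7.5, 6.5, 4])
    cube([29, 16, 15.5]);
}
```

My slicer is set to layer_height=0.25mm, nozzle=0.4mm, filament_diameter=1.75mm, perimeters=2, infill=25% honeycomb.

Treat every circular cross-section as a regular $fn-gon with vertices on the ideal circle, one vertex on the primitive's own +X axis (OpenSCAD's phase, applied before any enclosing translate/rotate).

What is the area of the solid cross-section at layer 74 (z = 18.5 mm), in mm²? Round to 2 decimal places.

At z = 18.5 mm: the cone: at t=0.974 of its height the radius interpolates to r₁+(r₂−r₁)t = 3.026, giving a regular 6-gon of that circumradius (area = (6/2)·3.026²·sin(360°/6) = 23.79 mm²); the r=10 cylinder at (1, 13) gives a regular 6-gon of circumradius 10 (constant along its height) (area = (6/2)·10.000²·sin(360°/6) = 259.81 mm²); the cube at (7.5, 6.5) is present — its section is the full 29×16 rectangle (area 464.00 mm²); Taking the union: the regions partially overlap — summed areas 747.60 mm² minus the doubly-counted overlap 21.22 mm² gives 726.38 mm² — area = 726.38 mm². Overall, the cross-section has 2 separate islands. Net area = 726.38 mm².

726.38 mm²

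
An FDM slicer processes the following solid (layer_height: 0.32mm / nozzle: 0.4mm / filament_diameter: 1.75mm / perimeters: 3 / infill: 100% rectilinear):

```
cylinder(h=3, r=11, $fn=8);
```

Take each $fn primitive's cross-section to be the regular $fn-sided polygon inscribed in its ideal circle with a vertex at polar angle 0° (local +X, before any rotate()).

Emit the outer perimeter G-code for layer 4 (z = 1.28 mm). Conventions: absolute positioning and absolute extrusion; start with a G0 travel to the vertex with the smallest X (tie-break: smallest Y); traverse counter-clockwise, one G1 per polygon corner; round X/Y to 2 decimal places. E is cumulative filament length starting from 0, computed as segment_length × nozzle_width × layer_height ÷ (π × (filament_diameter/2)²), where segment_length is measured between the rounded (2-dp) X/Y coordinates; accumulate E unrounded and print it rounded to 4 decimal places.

At z = 1.28 mm: the cylinder: section is a regular 8-gon, circumradius r=11. The outline is a single polygon with 8 vertices. Extrusion per mm of travel: 0.4 × 0.32 / (π × 0.875²) = 0.053216. Accumulating E over each segment gives final E = 3.5847.

G0 X-11.00 Y0.00 Z1.28
G1 X-7.78 Y-7.78 E0.4481
G1 X0.00 Y-11.00 E0.8962
G1 X7.78 Y-7.78 E1.3442
G1 X11.00 Y0.00 E1.7923
G1 X7.78 Y7.78 E2.2404
G1 X0.00 Y11.00 E2.6885
G1 X-7.78 Y7.78 E3.1366
G1 X-11.00 Y0.00 E3.5847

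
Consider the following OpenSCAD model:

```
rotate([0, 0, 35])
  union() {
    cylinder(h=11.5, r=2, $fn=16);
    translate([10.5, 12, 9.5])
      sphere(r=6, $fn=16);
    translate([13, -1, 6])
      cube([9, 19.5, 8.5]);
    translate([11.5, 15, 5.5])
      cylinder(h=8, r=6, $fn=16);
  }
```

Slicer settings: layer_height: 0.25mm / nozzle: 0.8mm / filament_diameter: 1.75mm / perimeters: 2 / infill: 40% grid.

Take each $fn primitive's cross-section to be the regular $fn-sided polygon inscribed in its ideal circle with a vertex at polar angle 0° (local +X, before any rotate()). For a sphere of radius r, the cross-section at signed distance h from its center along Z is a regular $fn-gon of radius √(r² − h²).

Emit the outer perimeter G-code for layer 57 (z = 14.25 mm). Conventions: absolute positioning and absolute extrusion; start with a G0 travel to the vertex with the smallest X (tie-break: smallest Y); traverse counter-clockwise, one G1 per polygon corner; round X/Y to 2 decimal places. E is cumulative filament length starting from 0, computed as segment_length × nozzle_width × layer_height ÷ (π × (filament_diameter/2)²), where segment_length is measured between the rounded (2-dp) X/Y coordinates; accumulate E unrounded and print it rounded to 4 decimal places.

G0 X-1.89 Y16.49 Z14.25
G1 X-1.86 Y15.06 E0.1189
G1 X-1.28 Y13.75 E0.2381
G1 X-0.25 Y12.76 E0.3568
G1 X1.08 Y12.24 E0.4756
G1 X2.51 Y12.27 E0.5945
G1 X3.82 Y12.85 E0.7136
G1 X4.81 Y13.88 E0.8324
G1 X5.29 Y15.11 E0.9422
G1 X11.22 Y6.64 E1.8020
G1 X18.59 Y11.80 E2.5500
G1 X7.41 Y27.77 E4.1710
G1 X0.04 Y22.61 E4.9191
G1 X2.24 Y19.46 E5.2386
G1 X0.92 Y19.43 E5.3484
G1 X-0.38 Y18.86 E5.4664
G1 X-1.37 Y17.82 E5.5858
G1 X-1.89 Y16.49 E5.7045

At z = 14.25 mm: the cylinder is not intersected at this z (z outside [0, 11.5]); the sphere at (10.5, 12): section is a regular 16-gon, circumradius = √(r²−h²) = √(6²−4.75²) = 3.666; the 9×19.5 cube at (13, -1) contributes its full rectangle; the cylinder at (11.5, 15) is not intersected at this z (z outside [5.5, 13.5]); Taking the union: the regions partially overlap (shared area 4.05 mm²), so overlapping operands fuse into one piece — 1 connected region; (rotated 35° about Z; rotation is an isometry so areas/perimeters/island counts are preserved). The outline is a single polygon with 17 vertices. Extrusion per mm of travel: 0.8 × 0.25 / (π × 0.875²) = 0.083150. Accumulating E over each segment gives final E = 5.7045.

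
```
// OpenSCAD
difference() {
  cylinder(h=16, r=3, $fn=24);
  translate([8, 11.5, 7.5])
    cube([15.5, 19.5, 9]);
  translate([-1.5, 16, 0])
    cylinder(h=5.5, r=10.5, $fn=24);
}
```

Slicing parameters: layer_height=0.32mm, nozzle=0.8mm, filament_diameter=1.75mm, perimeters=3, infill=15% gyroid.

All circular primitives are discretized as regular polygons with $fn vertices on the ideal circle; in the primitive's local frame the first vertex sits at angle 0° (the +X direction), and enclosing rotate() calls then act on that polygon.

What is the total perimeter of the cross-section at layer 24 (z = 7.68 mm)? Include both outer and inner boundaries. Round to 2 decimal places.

At z = 7.68 mm: the r=3 cylinder gives a regular 24-gon of circumradius 3 (constant along its height) (perimeter = 2·24·3.000·sin(180°/24) = 18.80 mm); the cube at (8, 11.5) is present — its section is the full 15.5×19.5 rectangle (perimeter 70.00 mm); the cylinder at (-1.5, 16) is not intersected at this z (z outside [0, 5.5]); Taking the first minus the rest: starting from the r=3 cylinder, the 15.5×19.5 cube at (8, 11.5) misses the remaining region (no effect) — boundary = 18.80 mm. Overall, the cross-section is a single solid region. Total boundary length (outer) = 18.80 mm.

18.80 mm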